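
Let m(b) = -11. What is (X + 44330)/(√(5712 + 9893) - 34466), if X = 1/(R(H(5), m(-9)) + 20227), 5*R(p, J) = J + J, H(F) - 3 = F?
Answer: -154488306141470/120111076170263 - 4482339295*√15605/120111076170263 ≈ -1.2909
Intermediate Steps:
H(F) = 3 + F
R(p, J) = 2*J/5 (R(p, J) = (J + J)/5 = (2*J)/5 = 2*J/5)
X = 5/101113 (X = 1/((⅖)*(-11) + 20227) = 1/(-22/5 + 20227) = 1/(101113/5) = 5/101113 ≈ 4.9450e-5)
(X + 44330)/(√(5712 + 9893) - 34466) = (5/101113 + 44330)/(√(5712 + 9893) - 34466) = 4482339295/(101113*(√15605 - 34466)) = 4482339295/(101113*(-34466 + √15605))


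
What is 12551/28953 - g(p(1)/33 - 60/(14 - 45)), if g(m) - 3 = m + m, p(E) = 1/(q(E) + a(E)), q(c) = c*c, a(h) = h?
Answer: -63856169/9872973 ≈ -6.4678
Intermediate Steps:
q(c) = c²
p(E) = 1/(E + E²) (p(E) = 1/(E² + E) = 1/(E + E²))
g(m) = 3 + 2*m (g(m) = 3 + (m + m) = 3 + 2*m)
12551/28953 - g(p(1)/33 - 60/(14 - 45)) = 12551/28953 - (3 + 2*((1/(1*(1 + 1)))/33 - 60/(14 - 45))) = 12551*(1/28953) - (3 + 2*((1/2)*(1/33) - 60/(-31))) = 12551/28953 - (3 + 2*((1*(½))*(1/33) - 60*(-1/31))) = 12551/28953 - (3 + 2*((½)*(1/33) + 60/31)) = 12551/28953 - (3 + 2*(1/66 + 60/31)) = 12551/28953 - (3 + 2*(3991/2046)) = 12551/28953 - (3 + 3991/1023) = 12551/28953 - 1*7060/1023 = 12551/28953 - 7060/1023 = -63856169/9872973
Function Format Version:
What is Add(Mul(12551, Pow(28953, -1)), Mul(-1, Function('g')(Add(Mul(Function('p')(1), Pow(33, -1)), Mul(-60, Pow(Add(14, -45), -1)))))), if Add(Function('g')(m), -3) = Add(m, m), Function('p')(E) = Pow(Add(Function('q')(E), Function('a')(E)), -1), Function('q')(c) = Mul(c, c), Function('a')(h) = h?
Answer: Rational(-63856169, 9872973) ≈ -6.4678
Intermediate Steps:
Function('q')(c) = Pow(c, 2)
Function('p')(E) = Pow(Add(E, Pow(E, 2)), -1) (Function('p')(E) = Pow(Add(Pow(E, 2), E), -1) = Pow(Add(E, Pow(E, 2)), -1))
Function('g')(m) = Add(3, Mul(2, m)) (Function('g')(m) = Add(3, Add(m, m)) = Add(3, Mul(2, m)))
Add(Mul(12551, Pow(28953, -1)), Mul(-1, Function('g')(Add(Mul(Function('p')(1), Pow(33, -1)), Mul(-60, Pow(Add(14, -45), -1)))))) = Add(Mul(12551, Pow(28953, -1)), Mul(-1, Add(3, Mul(2, Add(Mul(Mul(Pow(1, -1), Pow(Add(1, 1), -1)), Pow(33, -1)), Mul(-60, Pow(Add(14, -45), -1))))))) = Add(Mul(12551, Rational(1, 28953)), Mul(-1, Add(3, Mul(2, Add(Mul(Mul(1, Pow(2, -1)), Rational(1, 33)), Mul(-60, Pow(-31, -1))))))) = Add(Rational(12551, 28953), Mul(-1, Add(3, Mul(2, Add(Mul(Mul(1, Rational(1, 2)), Rational(1, 33)), Mul(-60, Rational(-1, 31))))))) = Add(Rational(12551, 28953), Mul(-1, Add(3, Mul(2, Add(Mul(Rational(1, 2), Rational(1, 33)), Rational(60, 31)))))) = Add(Rational(12551, 28953), Mul(-1, Add(3, Mul(2, Add(Rational(1, 66), Rational(60, 31)))))) = Add(Rational(12551, 28953), Mul(-1, Add(3, Mul(2, Rational(3991, 2046))))) = Add(Rational(12551, 28953), Mul(-1, Add(3, Rational(3991, 1023)))) = Add(Rational(12551, 28953), Mul(-1, Rational(7060, 1023))) = Add(Rational(12551, 28953), Rational(-7060, 1023)) = Rational(-63856169, 9872973)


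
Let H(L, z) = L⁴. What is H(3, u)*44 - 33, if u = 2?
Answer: 3531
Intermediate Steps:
H(3, u)*44 - 33 = 3⁴*44 - 33 = 81*44 - 33 = 3564 - 33 = 3531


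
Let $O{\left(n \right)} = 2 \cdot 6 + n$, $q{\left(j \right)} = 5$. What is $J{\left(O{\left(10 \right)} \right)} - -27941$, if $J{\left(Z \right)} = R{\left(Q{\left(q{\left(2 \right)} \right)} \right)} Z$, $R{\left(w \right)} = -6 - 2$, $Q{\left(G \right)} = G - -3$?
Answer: $27765$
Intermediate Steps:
$O{\left(n \right)} = 12 + n$
$Q{\left(G \right)} = 3 + G$ ($Q{\left(G \right)} = G + 3 = 3 + G$)
$R{\left(w \right)} = -8$ ($R{\left(w \right)} = -6 - 2 = -8$)
$J{\left(Z \right)} = - 8 Z$
$J{\left(O{\left(10 \right)} \right)} - -27941 = - 8 \left(12 + 10\right) - -27941 = \left(-8\right) 22 + 27941 = -176 + 27941 = 27765$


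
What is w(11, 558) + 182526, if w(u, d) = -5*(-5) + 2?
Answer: 182553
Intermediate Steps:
w(u, d) = 27 (w(u, d) = 25 + 2 = 27)
w(11, 558) + 182526 = 27 + 182526 = 182553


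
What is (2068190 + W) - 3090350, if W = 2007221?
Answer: 985061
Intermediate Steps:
(2068190 + W) - 3090350 = (2068190 + 2007221) - 3090350 = 4075411 - 3090350 = 985061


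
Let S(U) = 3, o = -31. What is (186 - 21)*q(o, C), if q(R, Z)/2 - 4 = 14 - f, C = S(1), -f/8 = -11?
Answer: -23100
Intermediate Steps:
f = 88 (f = -8*(-11) = 88)
C = 3
q(R, Z) = -140 (q(R, Z) = 8 + 2*(14 - 1*88) = 8 + 2*(14 - 88) = 8 + 2*(-74) = 8 - 148 = -140)
(186 - 21)*q(o, C) = (186 - 21)*(-140) = 165*(-140) = -23100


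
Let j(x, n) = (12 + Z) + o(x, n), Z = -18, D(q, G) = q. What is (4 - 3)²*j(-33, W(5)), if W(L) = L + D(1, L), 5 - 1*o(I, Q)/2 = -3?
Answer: 10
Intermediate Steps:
o(I, Q) = 16 (o(I, Q) = 10 - 2*(-3) = 10 + 6 = 16)
W(L) = 1 + L (W(L) = L + 1 = 1 + L)
j(x, n) = 10 (j(x, n) = (12 - 18) + 16 = -6 + 16 = 10)
(4 - 3)²*j(-33, W(5)) = (4 - 3)²*10 = 1²*10 = 1*10 = 10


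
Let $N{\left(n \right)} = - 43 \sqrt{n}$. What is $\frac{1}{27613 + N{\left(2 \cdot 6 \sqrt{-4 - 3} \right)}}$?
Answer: $\frac{1}{27613 - 86 \sqrt[4]{-7} \sqrt{3}} \approx 3.644 \cdot 10^{-5} + 2.275 \cdot 10^{-7} i$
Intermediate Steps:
$\frac{1}{27613 + N{\left(2 \cdot 6 \sqrt{-4 - 3} \right)}} = \frac{1}{27613 - 43 \sqrt{2 \cdot 6 \sqrt{-4 - 3}}} = \frac{1}{27613 - 43 \sqrt{12 \sqrt{-7}}} = \frac{1}{27613 - 43 \sqrt{12 i \sqrt{7}}} = \frac{1}{27613 - 43 \cdot 2 \sqrt{3} \sqrt[4]{7} \sqrt{i}} = \frac{1}{27613 - 86 \sqrt{3} \sqrt[4]{7} \sqrt{i}}$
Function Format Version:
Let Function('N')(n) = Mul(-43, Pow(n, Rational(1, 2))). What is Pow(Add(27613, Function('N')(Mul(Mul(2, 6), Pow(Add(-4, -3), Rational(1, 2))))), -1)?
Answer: Pow(Add(27613, Mul(-86, Pow(-7, Rational(1, 4)), Pow(3, Rational(1, 2)))), -1) ≈ Add(3.6440e-5, Mul(2.275e-7, I))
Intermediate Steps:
Pow(Add(27613, Function('N')(Mul(Mul(2, 6), Pow(Add(-4, -3), Rational(1, 2))))), -1) = Pow(Add(27613, Mul(-43, Pow(Mul(Mul(2, 6), Pow(Add(-4, -3), Rational(1, 2))), Rational(1, 2)))), -1) = Pow(Add(27613, Mul(-43, Pow(Mul(12, Pow(-7, Rational(1, 2))), Rational(1, 2)))), -1) = Pow(Add(27613, Mul(-43, Pow(Mul(12, Mul(I, Pow(7, Rational(1, 2)))), Rational(1, 2)))), -1) = Pow(Add(27613, Mul(-43, Pow(Mul(12, I, Pow(7, Rational(1, 2))), Rational(1, 2)))), -1) = Pow(Add(27613, Mul(-43, Mul(2, Pow(3, Rational(1, 2)), Pow(7, Rational(1, 4)), Pow(I, Rational(1, 2))))), -1) = Pow(Add(27613, Mul(-86, Pow(3, Rational(1, 2)), Pow(7, Rational(1, 4)), Pow(I, Rational(1, 2)))), -1)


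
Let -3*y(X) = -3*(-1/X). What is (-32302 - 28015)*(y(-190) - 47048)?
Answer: 539180840723/190 ≈ 2.8378e+9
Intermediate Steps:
y(X) = -1/X (y(X) = -(-1)/(X*(-1)) = -(-1)/((-X)) = -(-1)*(-1/X) = -1/X)
(-32302 - 28015)*(y(-190) - 47048) = (-32302 - 28015)*(-1/(-190) - 47048) = -60317*(-1*(-1/190) - 47048) = -60317*(1/190 - 47048) = -60317*(-8939119/190) = 539180840723/190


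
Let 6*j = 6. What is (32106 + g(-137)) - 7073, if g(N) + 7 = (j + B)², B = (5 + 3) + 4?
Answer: 25195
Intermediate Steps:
j = 1 (j = (⅙)*6 = 1)
B = 12 (B = 8 + 4 = 12)
g(N) = 162 (g(N) = -7 + (1 + 12)² = -7 + 13² = -7 + 169 = 162)
(32106 + g(-137)) - 7073 = (32106 + 162) - 7073 = 32268 - 7073 = 25195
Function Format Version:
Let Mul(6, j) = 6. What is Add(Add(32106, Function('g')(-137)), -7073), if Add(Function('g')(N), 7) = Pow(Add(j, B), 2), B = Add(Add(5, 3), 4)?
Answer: 25195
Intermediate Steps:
j = 1 (j = Mul(Rational(1, 6), 6) = 1)
B = 12 (B = Add(8, 4) = 12)
Function('g')(N) = 162 (Function('g')(N) = Add(-7, Pow(Add(1, 12), 2)) = Add(-7, Pow(13, 2)) = Add(-7, 169) = 162)
Add(Add(32106, Function('g')(-137)), -7073) = Add(Add(32106, 162), -7073) = Add(32268, -7073) = 25195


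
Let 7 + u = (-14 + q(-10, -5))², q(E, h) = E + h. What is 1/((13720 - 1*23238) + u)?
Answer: -1/8684 ≈ -0.00011515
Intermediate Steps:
u = 834 (u = -7 + (-14 + (-10 - 5))² = -7 + (-14 - 15)² = -7 + (-29)² = -7 + 841 = 834)
1/((13720 - 1*23238) + u) = 1/((13720 - 1*23238) + 834) = 1/((13720 - 23238) + 834) = 1/(-9518 + 834) = 1/(-8684) = -1/8684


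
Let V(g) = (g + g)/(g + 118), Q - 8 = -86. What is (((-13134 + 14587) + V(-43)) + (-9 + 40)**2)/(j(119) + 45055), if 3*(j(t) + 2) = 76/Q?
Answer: 306852/5729525 ≈ 0.053556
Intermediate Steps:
Q = -78 (Q = 8 - 86 = -78)
V(g) = 2*g/(118 + g) (V(g) = (2*g)/(118 + g) = 2*g/(118 + g))
j(t) = -272/117 (j(t) = -2 + (76/(-78))/3 = -2 + (76*(-1/78))/3 = -2 + (1/3)*(-38/39) = -2 - 38/117 = -272/117)
(((-13134 + 14587) + V(-43)) + (-9 + 40)**2)/(j(119) + 45055) = (((-13134 + 14587) + 2*(-43)/(118 - 43)) + (-9 + 40)**2)/(-272/117 + 45055) = ((1453 + 2*(-43)/75) + 31**2)/(5271163/117) = ((1453 + 2*(-43)*(1/75)) + 961)*(117/5271163) = ((1453 - 86/75) + 961)*(117/5271163) = (108889/75 + 961)*(117/5271163) = (180964/75)*(117/5271163) = 306852/5729525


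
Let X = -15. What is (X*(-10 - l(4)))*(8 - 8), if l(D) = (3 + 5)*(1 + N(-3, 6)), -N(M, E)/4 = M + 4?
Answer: 0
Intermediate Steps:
N(M, E) = -16 - 4*M (N(M, E) = -4*(M + 4) = -4*(4 + M) = -16 - 4*M)
l(D) = -24 (l(D) = (3 + 5)*(1 + (-16 - 4*(-3))) = 8*(1 + (-16 + 12)) = 8*(1 - 4) = 8*(-3) = -24)
(X*(-10 - l(4)))*(8 - 8) = (-15*(-10 - 1*(-24)))*(8 - 8) = -15*(-10 + 24)*0 = -15*14*0 = -210*0 = 0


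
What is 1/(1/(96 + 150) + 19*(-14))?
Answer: -246/65435 ≈ -0.0037595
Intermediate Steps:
1/(1/(96 + 150) + 19*(-14)) = 1/(1/246 - 266) = 1/(-65435/246) = -246/65435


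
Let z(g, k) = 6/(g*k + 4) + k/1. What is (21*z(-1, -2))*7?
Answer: -147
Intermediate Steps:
z(g, k) = k + 6/(4 + g*k) (z(g, k) = 6/(4 + g*k) + k*1 = 6/(4 + g*k) + k = k + 6/(4 + g*k))
(21*z(-1, -2))*7 = (21*((6 + 4*(-2) - 1*(-2)²)/(4 - 1*(-2))))*7 = (21*((6 - 8 - 1*4)/(4 + 2)))*7 = (21*((6 - 8 - 4)/6))*7 = (21*((⅙)*(-6)))*7 = (21*(-1))*7 = -21*7 = -147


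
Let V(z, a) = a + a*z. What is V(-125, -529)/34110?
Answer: 32798/17055 ≈ 1.9231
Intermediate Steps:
V(-125, -529)/34110 = -529*(1 - 125)/34110 = -529*(-124)*(1/34110) = 65596*(1/34110) = 32798/17055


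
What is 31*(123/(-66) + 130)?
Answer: 87389/22 ≈ 3972.2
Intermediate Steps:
31*(123/(-66) + 130) = 31*(123*(-1/66) + 130) = 31*(-41/22 + 130) = 31*(2819/22) = 87389/22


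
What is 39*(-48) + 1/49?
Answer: -91727/49 ≈ -1872.0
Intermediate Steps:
39*(-48) + 1/49 = -1872 + 1/49 = -91727/49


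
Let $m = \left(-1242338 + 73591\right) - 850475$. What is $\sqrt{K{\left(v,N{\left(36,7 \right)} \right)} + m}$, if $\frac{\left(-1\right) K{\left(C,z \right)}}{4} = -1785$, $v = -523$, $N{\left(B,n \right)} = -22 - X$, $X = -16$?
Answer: $i \sqrt{2012082} \approx 1418.5 i$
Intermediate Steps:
$N{\left(B,n \right)} = -6$ ($N{\left(B,n \right)} = -22 - -16 = -22 + 16 = -6$)
$K{\left(C,z \right)} = 7140$ ($K{\left(C,z \right)} = \left(-4\right) \left(-1785\right) = 7140$)
$m = -2019222$ ($m = -1168747 - 850475 = -2019222$)
$\sqrt{K{\left(v,N{\left(36,7 \right)} \right)} + m} = \sqrt{7140 - 2019222} = \sqrt{-2012082} = i \sqrt{2012082}$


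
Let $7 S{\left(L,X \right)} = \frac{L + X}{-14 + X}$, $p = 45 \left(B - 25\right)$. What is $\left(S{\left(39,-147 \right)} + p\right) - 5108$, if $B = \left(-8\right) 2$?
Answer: $- \frac{7835923}{1127} \approx -6952.9$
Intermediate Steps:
$B = -16$
$p = -1845$ ($p = 45 \left(-16 - 25\right) = 45 \left(-41\right) = -1845$)
$S{\left(L,X \right)} = \frac{L + X}{7 \left(-14 + X\right)}$ ($S{\left(L,X \right)} = \frac{\left(L + X\right) \frac{1}{-14 + X}}{7} = \frac{\frac{1}{-14 + X} \left(L + X\right)}{7} = \frac{L + X}{7 \left(-14 + X\right)}$)
$\left(S{\left(39,-147 \right)} + p\right) - 5108 = \left(\frac{39 - 147}{7 \left(-14 - 147\right)} - 1845\right) - 5108 = \left(\frac{1}{7} \frac{1}{-161} \left(-108\right) - 1845\right) - 5108 = \left(\frac{1}{7} \left(- \frac{1}{161}\right) \left(-108\right) - 1845\right) - 5108 = \left(\frac{108}{1127} - 1845\right) - 5108 = - \frac{2079207}{1127} - 5108 = - \frac{7835923}{1127}$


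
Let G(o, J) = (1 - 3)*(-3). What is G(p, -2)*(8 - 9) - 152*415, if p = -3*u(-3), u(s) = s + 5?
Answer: -63086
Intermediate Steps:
u(s) = 5 + s
p = -6 (p = -3*(5 - 3) = -3*2 = -6)
G(o, J) = 6 (G(o, J) = -2*(-3) = 6)
G(p, -2)*(8 - 9) - 152*415 = 6*(8 - 9) - 152*415 = 6*(-1) - 63080 = -6 - 63080 = -63086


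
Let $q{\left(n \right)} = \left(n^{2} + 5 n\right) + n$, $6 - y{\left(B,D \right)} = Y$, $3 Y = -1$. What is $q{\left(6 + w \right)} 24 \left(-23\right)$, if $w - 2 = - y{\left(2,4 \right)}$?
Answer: $- \frac{21160}{3} \approx -7053.3$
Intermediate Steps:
$Y = - \frac{1}{3}$ ($Y = \frac{1}{3} \left(-1\right) = - \frac{1}{3} \approx -0.33333$)
$y{\left(B,D \right)} = \frac{19}{3}$ ($y{\left(B,D \right)} = 6 - - \frac{1}{3} = 6 + \frac{1}{3} = \frac{19}{3}$)
$w = - \frac{13}{3}$ ($w = 2 - \frac{19}{3} = - \frac{13}{3} \approx -4.3333$)
$q{\left(n \right)} = n^{2} + 6 n$
$q{\left(6 + w \right)} 24 \left(-23\right) = \left(6 - \frac{13}{3}\right) \left(6 + \left(6 - \frac{13}{3}\right)\right) 24 \left(-23\right) = \frac{5 \left(6 + \frac{5}{3}\right)}{3} \cdot 24 \left(-23\right) = \frac{5}{3} \cdot \frac{23}{3} \cdot 24 \left(-23\right) = \frac{115}{9} \cdot 24 \left(-23\right) = \frac{920}{3} \left(-23\right) = - \frac{21160}{3}$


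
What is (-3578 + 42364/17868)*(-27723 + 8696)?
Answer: 303905618045/4467 ≈ 6.8034e+7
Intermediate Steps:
(-3578 + 42364/17868)*(-27723 + 8696) = (-3578 + 42364*(1/17868))*(-19027) = (-3578 + 10591/4467)*(-19027) = -15972335/4467*(-19027) = 303905618045/4467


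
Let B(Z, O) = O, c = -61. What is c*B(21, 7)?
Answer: -427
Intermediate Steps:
c*B(21, 7) = -61*7 = -427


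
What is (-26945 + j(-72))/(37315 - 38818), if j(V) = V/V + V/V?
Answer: 8981/501 ≈ 17.926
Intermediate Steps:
j(V) = 2 (j(V) = 1 + 1 = 2)
(-26945 + j(-72))/(37315 - 38818) = (-26945 + 2)/(37315 - 38818) = -26943/(-1503) = -26943*(-1/1503) = 8981/501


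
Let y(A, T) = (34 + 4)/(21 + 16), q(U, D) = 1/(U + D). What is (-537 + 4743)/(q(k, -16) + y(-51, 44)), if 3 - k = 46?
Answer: 3060566/735 ≈ 4164.0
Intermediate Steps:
k = -43 (k = 3 - 1*46 = 3 - 46 = -43)
q(U, D) = 1/(D + U)
y(A, T) = 38/37
(-537 + 4743)/(q(k, -16) + y(-51, 44)) = (-537 + 4743)/(1/(-16 - 43) + 38/37) = 4206/(1/(-59) + 38/37) = 4206/(-1/59 + 38/37) = 4206/(2205/2183) = 4206*(2183/2205) = 3060566/735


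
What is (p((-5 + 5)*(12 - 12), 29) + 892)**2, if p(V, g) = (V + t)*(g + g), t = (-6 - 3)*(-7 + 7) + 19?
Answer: 3976036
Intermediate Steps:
t = 19 (t = -9*0 + 19 = 0 + 19 = 19)
p(V, g) = 2*g*(19 + V) (p(V, g) = (V + 19)*(g + g) = (19 + V)*(2*g) = 2*g*(19 + V))
(p((-5 + 5)*(12 - 12), 29) + 892)**2 = (2*29*(19 + (-5 + 5)*(12 - 12)) + 892)**2 = (2*29*(19 + 0*0) + 892)**2 = (2*29*(19 + 0) + 892)**2 = (2*29*19 + 892)**2 = (1102 + 892)**2 = 1994**2 = 3976036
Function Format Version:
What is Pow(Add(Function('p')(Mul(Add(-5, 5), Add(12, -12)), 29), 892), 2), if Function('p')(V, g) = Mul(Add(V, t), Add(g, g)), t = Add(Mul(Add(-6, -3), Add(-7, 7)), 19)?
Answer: 3976036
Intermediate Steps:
t = 19 (t = Add(Mul(-9, 0), 19) = Add(0, 19) = 19)
Function('p')(V, g) = Mul(2, g, Add(19, V)) (Function('p')(V, g) = Mul(Add(V, 19), Add(g, g)) = Mul(Add(19, V), Mul(2, g)) = Mul(2, g, Add(19, V)))
Pow(Add(Function('p')(Mul(Add(-5, 5), Add(12, -12)), 29), 892), 2) = Pow(Add(Mul(2, 29, Add(19, Mul(Add(-5, 5), Add(12, -12)))), 892), 2) = Pow(Add(Mul(2, 29, Add(19, Mul(0, 0))), 892), 2) = Pow(Add(Mul(2, 29, Add(19, 0)), 892), 2) = Pow(Add(Mul(2, 29, 19), 892), 2) = Pow(Add(1102, 892), 2) = Pow(1994, 2) = 3976036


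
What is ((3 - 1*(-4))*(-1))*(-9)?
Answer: 63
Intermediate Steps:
((3 - 1*(-4))*(-1))*(-9) = ((3 + 4)*(-1))*(-9) = (7*(-1))*(-9) = -7*(-9) = 63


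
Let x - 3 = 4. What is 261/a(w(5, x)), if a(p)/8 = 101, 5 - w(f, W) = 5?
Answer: 261/808 ≈ 0.32302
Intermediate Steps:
x = 7 (x = 3 + 4 = 7)
w(f, W) = 0 (w(f, W) = 5 - 1*5 = 5 - 5 = 0)
a(p) = 808 (a(p) = 8*101 = 808)
261/a(w(5, x)) = 261/808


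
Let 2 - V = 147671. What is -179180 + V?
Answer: -326849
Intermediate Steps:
V = -147669 (V = 2 - 1*147671 = 2 - 147671 = -147669)
-179180 + V = -179180 - 147669 = -326849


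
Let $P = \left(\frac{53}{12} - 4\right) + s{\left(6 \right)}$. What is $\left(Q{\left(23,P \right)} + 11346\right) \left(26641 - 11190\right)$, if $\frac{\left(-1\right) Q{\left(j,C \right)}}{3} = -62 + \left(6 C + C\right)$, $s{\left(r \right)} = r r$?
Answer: $\frac{665459119}{4} \approx 1.6636 \cdot 10^{8}$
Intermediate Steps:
$s{\left(r \right)} = r^{2}$
$P = \frac{437}{12}$ ($P = \left(\frac{53}{12} - 4\right) + 6^{2} = \left(53 \cdot \frac{1}{12} - 4\right) + 36 = \left(\frac{53}{12} - 4\right) + 36 = \frac{5}{12} + 36 = \frac{437}{12} \approx 36.417$)
$Q{\left(j,C \right)} = 186 - 21 C$ ($Q{\left(j,C \right)} = - 3 \left(-62 + \left(6 C + C\right)\right) = - 3 \left(-62 + 7 C\right) = 186 - 21 C$)
$\left(Q{\left(23,P \right)} + 11346\right) \left(26641 - 11190\right) = \left(\left(186 - \frac{3059}{4}\right) + 11346\right) \left(26641 - 11190\right) = \left(\left(186 - \frac{3059}{4}\right) + 11346\right) 15451 = \left(- \frac{2315}{4} + 11346\right) 15451 = \frac{43069}{4} \cdot 15451 = \frac{665459119}{4}$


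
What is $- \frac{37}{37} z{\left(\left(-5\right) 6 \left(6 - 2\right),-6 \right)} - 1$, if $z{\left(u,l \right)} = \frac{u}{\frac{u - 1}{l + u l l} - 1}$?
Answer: $- \frac{104665}{841} \approx -124.45$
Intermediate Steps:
$z{\left(u,l \right)} = \frac{u}{-1 + \frac{-1 + u}{l + u l^{2}}}$ ($z{\left(u,l \right)} = \frac{u}{\frac{-1 + u}{l + u l^{2}} - 1} = \frac{u}{-1 + \frac{-1 + u}{l + u l^{2}}}$)
$- \frac{37}{37} z{\left(\left(-5\right) 6 \left(6 - 2\right),-6 \right)} - 1 = - \frac{37}{37} \left(\left(-1\right) \left(-6\right) \left(-5\right) 6 \left(6 - 2\right) \frac{1}{1 - 6 - \left(-5\right) 6 \left(6 - 2\right) + \left(-5\right) 6 \left(6 - 2\right) \left(-6\right)^{2}} \left(1 - 6 \left(-5\right) 6 \left(6 - 2\right)\right)\right) - 1 = \left(-37\right) \frac{1}{37} \left(\left(-1\right) \left(-6\right) \left(\left(-30\right) 4\right) \frac{1}{1 - 6 - \left(-30\right) 4 + \left(-30\right) 4 \cdot 36} \left(1 - 6 \left(\left(-30\right) 4\right)\right)\right) - 1 = - \frac{\left(-1\right) \left(-6\right) \left(-120\right) \left(1 - -720\right)}{1 - 6 - -120 - 4320} - 1 = - \frac{\left(-1\right) \left(-6\right) \left(-120\right) \left(1 + 720\right)}{1 - 6 + 120 - 4320} - 1 = - \frac{\left(-1\right) \left(-6\right) \left(-120\right) 721}{-4205} - 1 = - \frac{\left(-1\right) \left(-6\right) \left(-120\right) \left(-1\right) 721}{4205} - 1 = \left(-1\right) \frac{103824}{841} - 1 = - \frac{103824}{841} - 1 = - \frac{104665}{841}$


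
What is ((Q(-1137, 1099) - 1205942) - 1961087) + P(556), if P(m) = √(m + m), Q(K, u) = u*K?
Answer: -4416592 + 2*√278 ≈ -4.4166e+6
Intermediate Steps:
Q(K, u) = K*u
P(m) = √2*√m (P(m) = √(2*m) = √2*√m)
((Q(-1137, 1099) - 1205942) - 1961087) + P(556) = ((-1137*1099 - 1205942) - 1961087) + √2*√556 = ((-1249563 - 1205942) - 1961087) + √2*(2*√139) = (-2455505 - 1961087) + 2*√278 = -4416592 + 2*√278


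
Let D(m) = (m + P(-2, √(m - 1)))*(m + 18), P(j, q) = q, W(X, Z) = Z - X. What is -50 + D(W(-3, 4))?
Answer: 125 + 25*√6 ≈ 186.24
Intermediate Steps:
D(m) = (18 + m)*(m + √(-1 + m)) (D(m) = (m + √(m - 1))*(m + 18) = (m + √(-1 + m))*(18 + m) = (18 + m)*(m + √(-1 + m)))
-50 + D(W(-3, 4)) = -50 + ((4 - 1*(-3))² + 18*(4 - 1*(-3)) + 18*√(-1 + (4 - 1*(-3))) + (4 - 1*(-3))*√(-1 + (4 - 1*(-3)))) = -50 + ((4 + 3)² + 18*(4 + 3) + 18*√(-1 + (4 + 3)) + (4 + 3)*√(-1 + (4 + 3))) = -50 + (7² + 18*7 + 18*√(-1 + 7) + 7*√(-1 + 7)) = -50 + (49 + 126 + 18*√6 + 7*√6) = -50 + (175 + 25*√6) = 125 + 25*√6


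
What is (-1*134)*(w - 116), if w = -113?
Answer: 30686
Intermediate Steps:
(-1*134)*(w - 116) = (-1*134)*(-113 - 116) = -134*(-229) = 30686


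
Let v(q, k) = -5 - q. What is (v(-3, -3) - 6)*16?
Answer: -128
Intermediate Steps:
(v(-3, -3) - 6)*16 = ((-5 - 1*(-3)) - 6)*16 = ((-5 + 3) - 6)*16 = (-2 - 6)*16 = -8*16 = -128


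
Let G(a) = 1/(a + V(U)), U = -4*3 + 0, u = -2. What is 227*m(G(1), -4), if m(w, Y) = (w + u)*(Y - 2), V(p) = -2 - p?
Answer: 28602/11 ≈ 2600.2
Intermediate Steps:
U = -12 (U = -12 + 0 = -12)
G(a) = 1/(10 + a) (G(a) = 1/(a + (-2 - 1*(-12))) = 1/(a + (-2 + 12)) = 1/(a + 10) = 1/(10 + a))
m(w, Y) = (-2 + Y)*(-2 + w) (m(w, Y) = (w - 2)*(Y - 2) = (-2 + w)*(-2 + Y) = (-2 + Y)*(-2 + w))
227*m(G(1), -4) = 227*(4 - 2*(-4) - 2/(10 + 1) - 4/(10 + 1)) = 227*(4 + 8 - 2/11 - 4/11) = 227*(126/11) = 28602/11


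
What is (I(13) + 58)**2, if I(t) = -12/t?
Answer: 550564/169 ≈ 3257.8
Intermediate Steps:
(I(13) + 58)**2 = (-12/13 + 58)**2 = (742/13)**2 = 550564/169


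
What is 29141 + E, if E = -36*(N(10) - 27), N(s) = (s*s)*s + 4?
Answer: -6031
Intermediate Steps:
N(s) = 4 + s**3 (N(s) = s**2*s + 4 = s**3 + 4 = 4 + s**3)
E = -35172 (E = -36*((4 + 10**3) - 27) = -36*((4 + 1000) - 27) = -36*(1004 - 27) = -36*977 = -35172)
29141 + E = 29141 - 35172 = -6031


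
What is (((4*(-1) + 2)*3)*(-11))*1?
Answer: 66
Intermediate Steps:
(((4*(-1) + 2)*3)*(-11))*1 = (((-4 + 2)*3)*(-11))*1 = (-2*3*(-11))*1 = -6*(-11)*1 = 66*1 = 66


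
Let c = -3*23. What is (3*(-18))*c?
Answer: 3726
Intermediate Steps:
c = -69
(3*(-18))*c = (3*(-18))*(-69) = -54*(-69) = 3726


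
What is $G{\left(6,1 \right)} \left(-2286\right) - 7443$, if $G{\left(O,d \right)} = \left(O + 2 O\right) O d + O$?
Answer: $-268047$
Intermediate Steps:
$G{\left(O,d \right)} = O + 3 d O^{2}$ ($G{\left(O,d \right)} = 3 O O d + O = 3 O^{2} d + O = 3 d O^{2} + O = O + 3 d O^{2}$)
$G{\left(6,1 \right)} \left(-2286\right) - 7443 = 6 \left(1 + 3 \cdot 6 \cdot 1\right) \left(-2286\right) - 7443 = 6 \left(1 + 18\right) \left(-2286\right) - 7443 = 6 \cdot 19 \left(-2286\right) - 7443 = 114 \left(-2286\right) - 7443 = -260604 - 7443 = -268047$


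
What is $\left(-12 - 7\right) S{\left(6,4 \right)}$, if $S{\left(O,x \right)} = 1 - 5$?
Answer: $76$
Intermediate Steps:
$S{\left(O,x \right)} = -4$ ($S{\left(O,x \right)} = 1 - 5 = -4$)
$\left(-12 - 7\right) S{\left(6,4 \right)} = \left(-12 - 7\right) \left(-4\right) = \left(-19\right) \left(-4\right) = 76$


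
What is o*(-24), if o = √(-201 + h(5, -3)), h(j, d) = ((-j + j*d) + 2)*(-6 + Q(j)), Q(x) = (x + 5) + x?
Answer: -264*I*√3 ≈ -457.26*I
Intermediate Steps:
Q(x) = 5 + 2*x (Q(x) = (5 + x) + x = 5 + 2*x)
h(j, d) = (-1 + 2*j)*(2 - j + d*j) (h(j, d) = ((-j + j*d) + 2)*(-6 + (5 + 2*j)) = ((-j + d*j) + 2)*(-1 + 2*j) = (2 - j + d*j)*(-1 + 2*j) = (-1 + 2*j)*(2 - j + d*j))
o = 11*I*√3 (o = √(-201 + (-2 - 2*5² + 5*5 - 1*(-3)*5 + 2*(-3)*5²)) = √(-201 + (-2 - 2*25 + 25 + 15 + 2*(-3)*25)) = √(-201 + (-2 - 50 + 25 + 15 - 150)) = √(-201 - 162) = √(-363) = 11*I*√3 ≈ 19.053*I)
o*(-24) = (11*I*√3)*(-24) = -264*I*√3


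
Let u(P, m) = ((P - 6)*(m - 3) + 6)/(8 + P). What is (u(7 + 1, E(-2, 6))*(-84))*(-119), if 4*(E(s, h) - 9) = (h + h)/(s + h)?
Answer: 97461/8 ≈ 12183.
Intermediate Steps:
E(s, h) = 9 + h/(2*(h + s)) (E(s, h) = 9 + ((h + h)/(s + h))/4 = 9 + ((2*h)/(h + s))/4 = 9 + (2*h/(h + s))/4 = 9 + h/(2*(h + s)))
u(P, m) = (6 + (-6 + P)*(-3 + m))/(8 + P) (u(P, m) = ((-6 + P)*(-3 + m) + 6)/(8 + P) = (6 + (-6 + P)*(-3 + m))/(8 + P))
(u(7 + 1, E(-2, 6))*(-84))*(-119) = (((24 - 6*(9*(-2) + (19/2)*6)/(6 - 2) - 3*(7 + 1) + (7 + 1)*((9*(-2) + (19/2)*6)/(6 - 2)))/(8 + (7 + 1)))*(-84))*(-119) = (((24 - 6*(-18 + 57)/4 - 3*8 + 8*((-18 + 57)/4))/(8 + 8))*(-84))*(-119) = (((24 - 3*39/2 - 24 + 8*((¼)*39))/16)*(-84))*(-119) = (((24 - 6*39/4 - 24 + 8*(39/4))/16)*(-84))*(-119) = (((24 - 117/2 - 24 + 78)/16)*(-84))*(-119) = (((1/16)*(39/2))*(-84))*(-119) = ((39/32)*(-84))*(-119) = -819/8*(-119) = 97461/8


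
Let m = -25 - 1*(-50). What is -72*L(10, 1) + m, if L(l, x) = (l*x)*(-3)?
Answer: 2185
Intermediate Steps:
L(l, x) = -3*l*x
m = 25 (m = -25 + 50 = 25)
-72*L(10, 1) + m = -(-216)*10 + 25 = -72*(-30) + 25 = 2160 + 25 = 2185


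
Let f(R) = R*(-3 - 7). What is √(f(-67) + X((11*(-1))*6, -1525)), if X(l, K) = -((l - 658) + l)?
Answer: 2*√365 ≈ 38.210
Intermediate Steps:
X(l, K) = 658 - 2*l (X(l, K) = -((-658 + l) + l) = -(-658 + 2*l) = 658 - 2*l)
f(R) = -10*R (f(R) = R*(-10) = -10*R)
√(f(-67) + X((11*(-1))*6, -1525)) = √(-10*(-67) + (658 - 2*11*(-1)*6)) = √(670 + (658 - (-22)*6)) = √(670 + (658 - 2*(-66))) = √(670 + (658 + 132)) = √(670 + 790) = √1460 = 2*√365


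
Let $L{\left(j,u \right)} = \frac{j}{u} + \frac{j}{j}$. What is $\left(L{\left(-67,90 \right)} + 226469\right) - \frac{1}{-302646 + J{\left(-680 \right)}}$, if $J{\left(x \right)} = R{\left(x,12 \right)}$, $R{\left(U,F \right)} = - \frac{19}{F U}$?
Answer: $\frac{50335786127778853}{222263220690} \approx 2.2647 \cdot 10^{5}$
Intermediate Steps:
$L{\left(j,u \right)} = 1 + \frac{j}{u}$ ($L{\left(j,u \right)} = \frac{j}{u} + 1 = 1 + \frac{j}{u}$)
$R{\left(U,F \right)} = - \frac{19}{F U}$ ($R{\left(U,F \right)} = - 19 \frac{1}{F U} = - \frac{19}{F U}$)
$J{\left(x \right)} = - \frac{19}{12 x}$
$\left(L{\left(-67,90 \right)} + 226469\right) - \frac{1}{-302646 + J{\left(-680 \right)}} = \left(\frac{-67 + 90}{90} + 226469\right) - \frac{1}{-302646 - \frac{19}{12 \left(-680\right)}} = \left(\frac{1}{90} \cdot 23 + 226469\right) - \frac{1}{-302646 - - \frac{19}{8160}} = \left(\frac{23}{90} + 226469\right) - \frac{1}{-302646 + \frac{19}{8160}} = \frac{20382233}{90} - \frac{1}{- \frac{2469591341}{8160}} = \frac{20382233}{90} - - \frac{8160}{2469591341} = \frac{20382233}{90} + \frac{8160}{2469591341} = \frac{50335786127778853}{222263220690}$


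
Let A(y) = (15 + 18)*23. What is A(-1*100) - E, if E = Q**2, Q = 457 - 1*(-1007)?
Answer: -2142537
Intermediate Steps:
Q = 1464 (Q = 457 + 1007 = 1464)
A(y) = 759 (A(y) = 33*23 = 759)
E = 2143296 (E = 1464**2 = 2143296)
A(-1*100) - E = 759 - 1*2143296 = 759 - 2143296 = -2142537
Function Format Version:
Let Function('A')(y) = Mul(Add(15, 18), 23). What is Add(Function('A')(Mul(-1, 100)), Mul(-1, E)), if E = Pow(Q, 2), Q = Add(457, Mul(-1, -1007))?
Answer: -2142537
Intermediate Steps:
Q = 1464 (Q = Add(457, 1007) = 1464)
Function('A')(y) = 759 (Function('A')(y) = Mul(33, 23) = 759)
E = 2143296 (E = Pow(1464, 2) = 2143296)
Add(Function('A')(Mul(-1, 100)), Mul(-1, E)) = Add(759, Mul(-1, 2143296)) = Add(759, -2143296) = -2142537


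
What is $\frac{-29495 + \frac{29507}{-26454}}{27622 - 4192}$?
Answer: $- \frac{780290237}{619817220} \approx -1.2589$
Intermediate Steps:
$\frac{-29495 + \frac{29507}{-26454}}{27622 - 4192} = \frac{-29495 + 29507 \left(- \frac{1}{26454}\right)}{23430} = \left(-29495 - \frac{29507}{26454}\right) \frac{1}{23430} = \left(- \frac{780290237}{26454}\right) \frac{1}{23430} = - \frac{780290237}{619817220}$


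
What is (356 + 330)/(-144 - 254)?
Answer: -343/199 ≈ -1.7236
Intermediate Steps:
(356 + 330)/(-144 - 254) = 686/(-398) = 686*(-1/398) = -343/199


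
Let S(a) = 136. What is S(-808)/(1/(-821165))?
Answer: -111678440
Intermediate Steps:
S(-808)/(1/(-821165)) = 136/(1/(-821165)) = 136/(-1/821165) = 136*(-821165) = -111678440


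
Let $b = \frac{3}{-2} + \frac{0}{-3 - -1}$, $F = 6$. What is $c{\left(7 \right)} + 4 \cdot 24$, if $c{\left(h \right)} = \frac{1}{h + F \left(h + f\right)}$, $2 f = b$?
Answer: $\frac{8546}{89} \approx 96.022$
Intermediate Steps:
$b = - \frac{3}{2}$ ($b = 3 \left(- \frac{1}{2}\right) + \frac{0}{-3 + 1} = - \frac{3}{2} + \frac{0}{-2} = - \frac{3}{2} + 0 \left(- \frac{1}{2}\right) = - \frac{3}{2} + 0 = - \frac{3}{2} \approx -1.5$)
$f = - \frac{3}{4}$ ($f = \frac{1}{2} \left(- \frac{3}{2}\right) = - \frac{3}{4} \approx -0.75$)
$c{\left(h \right)} = \frac{1}{- \frac{9}{2} + 7 h}$ ($c{\left(h \right)} = \frac{1}{h + 6 \left(h - \frac{3}{4}\right)} = \frac{1}{h + 6 \left(- \frac{3}{4} + h\right)} = \frac{1}{h + \left(- \frac{9}{2} + 6 h\right)} = \frac{1}{- \frac{9}{2} + 7 h}$)
$c{\left(7 \right)} + 4 \cdot 24 = \frac{2}{-9 + 14 \cdot 7} + 4 \cdot 24 = \frac{2}{-9 + 98} + 96 = \frac{2}{89} + 96 = \frac{8546}{89}$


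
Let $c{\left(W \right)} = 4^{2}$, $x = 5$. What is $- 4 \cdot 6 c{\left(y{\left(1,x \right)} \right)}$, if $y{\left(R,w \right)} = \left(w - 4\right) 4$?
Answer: $-384$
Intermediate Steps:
$y{\left(R,w \right)} = -16 + 4 w$ ($y{\left(R,w \right)} = \left(-4 + w\right) 4 = -16 + 4 w$)
$c{\left(W \right)} = 16$
$- 4 \cdot 6 c{\left(y{\left(1,x \right)} \right)} = - 4 \cdot 6 \cdot 16 = \left(-4\right) 96 = -384$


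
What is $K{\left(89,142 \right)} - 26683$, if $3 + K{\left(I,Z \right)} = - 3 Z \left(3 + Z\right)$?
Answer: $-88456$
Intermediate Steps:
$K{\left(I,Z \right)} = -3 - 3 Z \left(3 + Z\right)$ ($K{\left(I,Z \right)} = -3 + - 3 Z \left(3 + Z\right) = -3 - 3 Z \left(3 + Z\right)$)
$K{\left(89,142 \right)} - 26683 = \left(-3 - 1278 - 3 \cdot 142^{2}\right) - 26683 = \left(-3 - 1278 - 60492\right) - 26683 = -61773 - 26683 = -88456$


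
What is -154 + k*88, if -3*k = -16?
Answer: 946/3 ≈ 315.33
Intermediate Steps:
k = 16/3 (k = -⅓*(-16) = 16/3 ≈ 5.3333)
-154 + k*88 = -154 + (16/3)*88 = -154 + 1408/3 = 946/3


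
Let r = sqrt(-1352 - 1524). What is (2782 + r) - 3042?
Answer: -260 + 2*I*sqrt(719) ≈ -260.0 + 53.628*I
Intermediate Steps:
r = 2*I*sqrt(719) (r = sqrt(-2876) = 2*I*sqrt(719) ≈ 53.628*I)
(2782 + r) - 3042 = (2782 + 2*I*sqrt(719)) - 3042 = -260 + 2*I*sqrt(719)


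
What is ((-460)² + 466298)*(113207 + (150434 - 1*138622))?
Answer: 84750130062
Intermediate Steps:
((-460)² + 466298)*(113207 + (150434 - 1*138622)) = (211600 + 466298)*(113207 + (150434 - 138622)) = 677898*(113207 + 11812) = 677898*125019 = 84750130062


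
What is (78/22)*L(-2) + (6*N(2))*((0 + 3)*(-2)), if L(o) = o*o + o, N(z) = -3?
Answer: 1266/11 ≈ 115.09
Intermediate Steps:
L(o) = o + o² (L(o) = o² + o = o + o²)
(78/22)*L(-2) + (6*N(2))*((0 + 3)*(-2)) = (78/22)*(-2*(1 - 2)) + (6*(-3))*((0 + 3)*(-2)) = (78*(1/22))*(-2*(-1)) - 54*(-2) = (39/11)*2 - 18*(-6) = 78/11 + 108 = 1266/11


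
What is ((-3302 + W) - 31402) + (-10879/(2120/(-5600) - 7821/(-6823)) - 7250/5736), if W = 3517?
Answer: -95397846015901/2103164628 ≈ -45359.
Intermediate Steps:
((-3302 + W) - 31402) + (-10879/(2120/(-5600) - 7821/(-6823)) - 7250/5736) = ((-3302 + 3517) - 31402) + (-10879/(2120/(-5600) - 7821/(-6823)) - 7250/5736) = (215 - 31402) + (-10879/(2120*(-1/5600) - 7821*(-1/6823)) - 7250*1/5736) = -31187 + (-10879/(-53/140 + 7821/6823) - 3625/2868) = -31187 + (-10879/733321/955220 - 3625/2868) = -31187 + (-10879*955220/733321 - 3625/2868) = -31187 + (-10391838380/733321 - 3625/2868) = -31187 - 29806450762465/2103164628 = -95397846015901/2103164628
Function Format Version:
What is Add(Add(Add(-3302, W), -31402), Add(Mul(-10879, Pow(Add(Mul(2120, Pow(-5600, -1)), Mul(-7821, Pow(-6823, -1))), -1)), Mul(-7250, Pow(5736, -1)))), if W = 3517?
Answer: Rational(-95397846015901, 2103164628) ≈ -45359.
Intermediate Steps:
Add(Add(Add(-3302, W), -31402), Add(Mul(-10879, Pow(Add(Mul(2120, Pow(-5600, -1)), Mul(-7821, Pow(-6823, -1))), -1)), Mul(-7250, Pow(5736, -1)))) = Add(Add(Add(-3302, 3517), -31402), Add(Mul(-10879, Pow(Add(Mul(2120, Pow(-5600, -1)), Mul(-7821, Pow(-6823, -1))), -1)), Mul(-7250, Pow(5736, -1)))) = Add(Add(215, -31402), Add(Mul(-10879, Pow(Add(Mul(2120, Rational(-1, 5600)), Mul(-7821, Rational(-1, 6823))), -1)), Mul(-7250, Rational(1, 5736)))) = Add(-31187, Add(Mul(-10879, Pow(Add(Rational(-53, 140), Rational(7821, 6823)), -1)), Rational(-3625, 2868))) = Add(-31187, Add(Mul(-10879, Pow(Rational(733321, 955220), -1)), Rational(-3625, 2868))) = Add(-31187, Add(Mul(-10879, Rational(955220, 733321)), Rational(-3625, 2868))) = Add(-31187, Add(Rational(-10391838380, 733321), Rational(-3625, 2868))) = Add(-31187, Rational(-29806450762465, 2103164628)) = Rational(-95397846015901, 2103164628)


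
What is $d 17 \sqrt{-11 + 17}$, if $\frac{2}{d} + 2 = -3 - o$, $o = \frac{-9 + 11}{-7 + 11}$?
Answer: $- \frac{68 \sqrt{6}}{11} \approx -15.142$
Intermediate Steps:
$o = \frac{1}{2}$ ($o = \frac{2}{4} = 2 \cdot \frac{1}{4} = \frac{1}{2} \approx 0.5$)
$d = - \frac{4}{11}$ ($d = \frac{2}{-2 - \frac{7}{2}} = \frac{2}{- \frac{11}{2}} = 2 \left(- \frac{2}{11}\right) = - \frac{4}{11} \approx -0.36364$)
$d 17 \sqrt{-11 + 17} = \left(- \frac{4}{11}\right) 17 \sqrt{-11 + 17} = - \frac{68 \sqrt{6}}{11}$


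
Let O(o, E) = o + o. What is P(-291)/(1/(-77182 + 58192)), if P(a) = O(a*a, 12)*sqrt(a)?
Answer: -3216184380*I*sqrt(291) ≈ -5.4864e+10*I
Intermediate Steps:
O(o, E) = 2*o
P(a) = 2*a**(5/2) (P(a) = (2*(a*a))*sqrt(a) = (2*a**2)*sqrt(a) = 2*a**(5/2))
P(-291)/(1/(-77182 + 58192)) = (2*(-291)**(5/2))/(1/(-77182 + 58192)) = (2*(84681*I*sqrt(291)))/(1/(-18990)) = (169362*I*sqrt(291))/(-1/18990) = (169362*I*sqrt(291))*(-18990) = -3216184380*I*sqrt(291)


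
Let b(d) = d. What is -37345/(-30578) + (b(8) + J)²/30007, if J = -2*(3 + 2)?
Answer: 1120733727/917554046 ≈ 1.2214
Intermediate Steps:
J = -10 (J = -2*5 = -10)
-37345/(-30578) + (b(8) + J)²/30007 = -37345/(-30578) + (8 - 10)²/30007 = -37345*(-1/30578) + (-2)²*(1/30007) = 37345/30578 + 4*(1/30007) = 37345/30578 + 4/30007 = 1120733727/917554046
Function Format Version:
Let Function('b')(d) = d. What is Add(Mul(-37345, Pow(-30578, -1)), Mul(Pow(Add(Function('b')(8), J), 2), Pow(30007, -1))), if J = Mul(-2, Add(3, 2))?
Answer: Rational(1120733727, 917554046) ≈ 1.2214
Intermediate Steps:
J = -10 (J = Mul(-2, 5) = -10)
Add(Mul(-37345, Pow(-30578, -1)), Mul(Pow(Add(Function('b')(8), J), 2), Pow(30007, -1))) = Add(Mul(-37345, Pow(-30578, -1)), Mul(Pow(Add(8, -10), 2), Pow(30007, -1))) = Add(Mul(-37345, Rational(-1, 30578)), Mul(Pow(-2, 2), Rational(1, 30007))) = Add(Rational(37345, 30578), Mul(4, Rational(1, 30007))) = Add(Rational(37345, 30578), Rational(4, 30007)) = Rational(1120733727, 917554046)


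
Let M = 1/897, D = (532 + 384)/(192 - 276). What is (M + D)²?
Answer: 4687319296/39425841 ≈ 118.89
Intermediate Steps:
D = -229/21 (D = 916/(-84) = 916*(-1/84) = -229/21 ≈ -10.905)
M = 1/897 ≈ 0.0011148
(M + D)² = (1/897 - 229/21)² = (-68464/6279)² = 4687319296/39425841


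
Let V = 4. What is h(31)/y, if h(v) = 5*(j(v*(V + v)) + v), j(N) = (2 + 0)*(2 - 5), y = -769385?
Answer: -25/153877 ≈ -0.00016247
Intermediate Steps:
j(N) = -6 (j(N) = 2*(-3) = -6)
h(v) = -30 + 5*v (h(v) = 5*(-6 + v) = -30 + 5*v)
h(31)/y = (-30 + 5*31)/(-769385) = (-30 + 155)*(-1/769385) = 125*(-1/769385) = -25/153877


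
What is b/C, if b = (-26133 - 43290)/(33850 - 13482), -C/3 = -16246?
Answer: -23141/330898528 ≈ -6.9934e-5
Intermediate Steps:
C = 48738 (C = -3*(-16246) = 48738)
b = -69423/20368 ≈ -3.4084
b/C = -69423/20368/48738 = -69423/20368*1/48738 = -23141/330898528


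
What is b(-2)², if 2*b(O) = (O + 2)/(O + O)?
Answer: 0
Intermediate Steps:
b(O) = (2 + O)/(4*O) (b(O) = ((O + 2)/(O + O))/2 = ((2 + O)/((2*O)))/2 = ((2 + O)*(1/(2*O)))/2 = ((2 + O)/(2*O))/2 = (2 + O)/(4*O))
b(-2)² = ((¼)*(2 - 2)/(-2))² = ((¼)*(-½)*0)² = 0² = 0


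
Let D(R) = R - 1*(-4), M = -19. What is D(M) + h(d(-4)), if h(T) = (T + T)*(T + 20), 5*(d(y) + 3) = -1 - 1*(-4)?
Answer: -2487/25 ≈ -99.480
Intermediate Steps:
d(y) = -12/5 (d(y) = -3 + (-1 - 1*(-4))/5 = -3 + (-1 + 4)/5 = -3 + (⅕)*3 = -3 + ⅗ = -12/5)
D(R) = 4 + R (D(R) = R + 4 = 4 + R)
h(T) = 2*T*(20 + T) (h(T) = (2*T)*(20 + T) = 2*T*(20 + T))
D(M) + h(d(-4)) = (4 - 19) + 2*(-12/5)*(20 - 12/5) = -15 + 2*(-12/5)*(88/5) = -15 - 2112/25 = -2487/25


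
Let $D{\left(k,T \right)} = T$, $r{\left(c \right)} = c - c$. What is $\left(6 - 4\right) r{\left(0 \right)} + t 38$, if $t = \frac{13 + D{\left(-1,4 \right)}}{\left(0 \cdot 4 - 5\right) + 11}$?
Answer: $\frac{323}{3} \approx 107.67$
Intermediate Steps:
$r{\left(c \right)} = 0$
$t = \frac{17}{6}$ ($t = \frac{13 + 4}{\left(0 \cdot 4 - 5\right) + 11} = \frac{17}{\left(0 - 5\right) + 11} = \frac{17}{-5 + 11} = \frac{17}{6} \approx 2.8333$)
$\left(6 - 4\right) r{\left(0 \right)} + t 38 = \left(6 - 4\right) 0 + \frac{17}{6} \cdot 38 = 2 \cdot 0 + \frac{323}{3} = 0 + \frac{323}{3} = \frac{323}{3}$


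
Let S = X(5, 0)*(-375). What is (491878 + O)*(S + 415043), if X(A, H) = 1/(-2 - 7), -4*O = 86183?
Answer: 1171366231283/6 ≈ 1.9523e+11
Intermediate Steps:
O = -86183/4 (O = -¼*86183 = -86183/4 ≈ -21546.)
X(A, H) = -⅑ (X(A, H) = 1/(-9) = -⅑)
S = 125/3 (S = -⅑*(-375) = 125/3 ≈ 41.667)
(491878 + O)*(S + 415043) = (491878 - 86183/4)*(125/3 + 415043) = (1881329/4)*(1245254/3) = 1171366231283/6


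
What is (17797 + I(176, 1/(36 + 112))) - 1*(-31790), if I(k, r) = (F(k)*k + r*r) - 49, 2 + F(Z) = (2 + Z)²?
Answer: 123222485281/21904 ≈ 5.6256e+6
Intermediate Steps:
F(Z) = -2 + (2 + Z)²
I(k, r) = -49 + r² + k*(-2 + (2 + k)²) (I(k, r) = ((-2 + (2 + k)²)*k + r*r) - 49 = (k*(-2 + (2 + k)²) + r²) - 49 = (r² + k*(-2 + (2 + k)²)) - 49 = -49 + r² + k*(-2 + (2 + k)²))
(17797 + I(176, 1/(36 + 112))) - 1*(-31790) = (17797 + (-49 + (1/(36 + 112))² + 176*(-2 + (2 + 176)²))) - 1*(-31790) = (17797 + (-49 + (1/148)² + 176*(-2 + 178²))) + 31790 = (17797 + (-49 + (1/148)² + 176*(-2 + 31684))) + 31790 = (17797 + (-49 + 1/21904 + 176*31682)) + 31790 = (17797 + (-49 + 1/21904 + 5576032)) + 31790 = (17797 + 122136331633/21904) + 31790 = 122526157121/21904 + 31790 = 123222485281/21904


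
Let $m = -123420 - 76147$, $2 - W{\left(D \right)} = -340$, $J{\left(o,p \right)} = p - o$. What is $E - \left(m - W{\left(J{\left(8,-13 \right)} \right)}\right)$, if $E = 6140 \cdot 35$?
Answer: $414809$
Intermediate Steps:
$W{\left(D \right)} = 342$ ($W{\left(D \right)} = 2 - -340 = 2 + 340 = 342$)
$m = -199567$ ($m = -123420 - 76147 = -199567$)
$E = 214900$
$E - \left(m - W{\left(J{\left(8,-13 \right)} \right)}\right) = 214900 - \left(-199567 - 342\right) = 214900 - -199909 = 214900 + 199909 = 414809$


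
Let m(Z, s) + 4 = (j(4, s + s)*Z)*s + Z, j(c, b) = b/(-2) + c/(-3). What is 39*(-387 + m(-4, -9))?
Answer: -4641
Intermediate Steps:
j(c, b) = -b/2 - c/3 (j(c, b) = b*(-½) + c*(-⅓) = -b/2 - c/3)
m(Z, s) = -4 + Z + Z*s*(-4/3 - s) (m(Z, s) = -4 + (((-(s + s)/2 - ⅓*4)*Z)*s + Z) = -4 + (((-s - 4/3)*Z)*s + Z) = -4 + (((-4/3 - s)*Z)*s + Z) = -4 + ((Z*(-4/3 - s))*s + Z) = -4 + (Z*s*(-4/3 - s) + Z) = -4 + (Z + Z*s*(-4/3 - s)) = -4 + Z + Z*s*(-4/3 - s))
39*(-387 + m(-4, -9)) = 39*(-387 + (-4 - 4 - ⅓*(-4)*(-9)*(4 + 3*(-9)))) = 39*(-387 + (-4 - 4 - ⅓*(-4)*(-9)*(4 - 27))) = 39*(-387 + (-4 - 4 - ⅓*(-4)*(-9)*(-23))) = 39*(-387 + (-4 - 4 + 276)) = 39*(-387 + 268) = 39*(-119) = -4641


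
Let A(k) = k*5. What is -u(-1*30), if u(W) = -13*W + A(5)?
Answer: -415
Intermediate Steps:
A(k) = 5*k
u(W) = 25 - 13*W (u(W) = -13*W + 5*5 = -13*W + 25 = 25 - 13*W)
-u(-1*30) = -(25 - (-13)*30) = -(25 - 13*(-30)) = -(25 + 390) = -1*415 = -415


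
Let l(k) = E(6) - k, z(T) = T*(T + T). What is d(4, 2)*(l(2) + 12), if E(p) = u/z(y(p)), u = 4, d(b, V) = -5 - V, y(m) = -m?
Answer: -1267/18 ≈ -70.389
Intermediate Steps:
z(T) = 2*T**2 (z(T) = T*(2*T) = 2*T**2)
E(p) = 2/p**2 (E(p) = 4/((2*(-p)**2)) = 4/((2*p**2)) = 4*(1/(2*p**2)) = 2/p**2)
l(k) = 1/18 - k (l(k) = 2/6**2 - k = 2*(1/36) - k = 1/18 - k)
d(4, 2)*(l(2) + 12) = (-5 - 1*2)*((1/18 - 1*2) + 12) = (-5 - 2)*((1/18 - 2) + 12) = -7*(-35/18 + 12) = -7*181/18 = -1267/18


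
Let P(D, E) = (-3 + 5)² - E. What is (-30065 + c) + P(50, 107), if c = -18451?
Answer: -48619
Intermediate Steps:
P(D, E) = 4 - E (P(D, E) = 2² - E = 4 - E)
(-30065 + c) + P(50, 107) = (-30065 - 18451) + (4 - 1*107) = -48516 + (4 - 107) = -48516 - 103 = -48619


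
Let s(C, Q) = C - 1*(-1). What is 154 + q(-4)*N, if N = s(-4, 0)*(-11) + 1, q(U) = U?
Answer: 18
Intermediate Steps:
s(C, Q) = 1 + C (s(C, Q) = C + 1 = 1 + C)
N = 34 (N = (1 - 4)*(-11) + 1 = -3*(-11) + 1 = 33 + 1 = 34)
154 + q(-4)*N = 154 - 4*34 = 154 - 136 = 18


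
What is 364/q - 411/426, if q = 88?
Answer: 2477/781 ≈ 3.1716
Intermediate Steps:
364/q - 411/426 = 364/88 - 411/426 = 364*(1/88) - 411*1/426 = 91/22 - 137/142 = 2477/781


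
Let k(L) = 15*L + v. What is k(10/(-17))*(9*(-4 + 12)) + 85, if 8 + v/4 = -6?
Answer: -77899/17 ≈ -4582.3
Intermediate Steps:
v = -56 (v = -32 + 4*(-6) = -32 - 24 = -56)
k(L) = -56 + 15*L (k(L) = 15*L - 56 = -56 + 15*L)
k(10/(-17))*(9*(-4 + 12)) + 85 = (-56 + 15*(10/(-17)))*(9*(-4 + 12)) + 85 = (-56 + 15*(10*(-1/17)))*(9*8) + 85 = (-56 + 15*(-10/17))*72 + 85 = (-56 - 150/17)*72 + 85 = -1102/17*72 + 85 = -79344/17 + 85 = -77899/17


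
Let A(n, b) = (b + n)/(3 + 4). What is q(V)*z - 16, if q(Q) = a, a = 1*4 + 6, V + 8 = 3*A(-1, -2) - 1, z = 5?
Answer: 34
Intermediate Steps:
A(n, b) = b/7 + n/7 (A(n, b) = (b + n)/7 = (b + n)*(⅐) = b/7 + n/7)
V = -72/7 (V = -8 + (3*((⅐)*(-2) + (⅐)*(-1)) - 1) = -8 + (3*(-2/7 - ⅐) - 1) = -8 + (3*(-3/7) - 1) = -8 + (-9/7 - 1) = -8 - 16/7 = -72/7 ≈ -10.286)
a = 10 (a = 4 + 6 = 10)
q(Q) = 10
q(V)*z - 16 = 10*5 - 16 = 50 - 16 = 34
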